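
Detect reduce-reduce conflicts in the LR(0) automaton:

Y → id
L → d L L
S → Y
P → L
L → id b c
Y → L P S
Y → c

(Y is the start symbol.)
Augment with Y' → Y and build the canonical LR(0) collection (I0 = CLOSURE({[Y' → . Y]}), then GOTO on every symbol after a dot until no new states appear). It has 15 states:
  I0: { [L → . d L L], [L → . id b c], [Y → . L P S], [Y → . c], [Y → . id], [Y' → . Y] }  — shift
  I1: { [L → . d L L], [L → . id b c], [P → . L], [Y → L . P S] }  — shift
  I2: { [Y' → Y .] }  — accept
  I3: { [Y → c .] }  — reduce
  I4: { [L → . d L L], [L → . id b c], [L → d . L L] }  — shift
  I5: { [L → id . b c], [Y → id .] }  — shift, reduce
  I6: { [L → id b . c] }  — shift
  I7: { [L → id b c .] }  — reduce
  I8: { [L → . d L L], [L → . id b c], [L → d L . L] }  — shift
  I9: { [L → id . b c] }  — shift
  I10: { [L → d L L .] }  — reduce
  I11: { [P → L .] }  — reduce
  I12: { [L → . d L L], [L → . id b c], [S → . Y], [Y → . L P S], [Y → . c], [Y → . id], [Y → L P . S] }  — shift
  I13: { [Y → L P S .] }  — reduce
  I14: { [S → Y .] }  — reduce

No state contains more than one complete item.

Answer: No reduce-reduce conflicts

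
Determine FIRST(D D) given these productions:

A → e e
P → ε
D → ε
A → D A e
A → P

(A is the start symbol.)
FIRST sets of the non-terminals involved (from the grammar, by fixed-point iteration):
  FIRST(D) = { ε }

To compute FIRST(D D), process the symbols left to right:
Symbol D is a non-terminal. Add FIRST(D) \ {ε} = { }
D is nullable (ε ∈ FIRST(D)), continue to the next symbol.
Symbol D is a non-terminal. Add FIRST(D) \ {ε} = { }
D is nullable (ε ∈ FIRST(D)), continue to the next symbol.
All symbols are nullable, so ε is in the result.
FIRST(D D) = { ε }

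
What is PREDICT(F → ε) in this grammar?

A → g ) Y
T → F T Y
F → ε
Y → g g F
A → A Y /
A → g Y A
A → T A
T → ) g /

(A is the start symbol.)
{ $, ')', '/', 'g' }

PREDICT(F → ε) = (FIRST(RHS) \ {ε}) ∪ (FOLLOW(F) if ε ∈ FIRST(RHS), i.e. RHS ⇒* ε)
The right-hand side is ε (FIRST(ε) = { ε }), so the predict set is FOLLOW(F) = { $, ')', '/', 'g' }
PREDICT(F → ε) = { $, ')', '/', 'g' }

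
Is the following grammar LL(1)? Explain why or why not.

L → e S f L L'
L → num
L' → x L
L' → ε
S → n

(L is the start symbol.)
Relevant sets:
  FOLLOW(L') = { $, 'x' }

For L:
  PREDICT(L → e S f L L') = { 'e' }
  PREDICT(L → num) = { 'num' }
For L':
  PREDICT(L' → x L) = { 'x' }
  PREDICT(L' → ε) = { $, 'x' }
S has a single production, so nothing to check there.

Conflict found: Predict set conflict for L': { 'x' }
The grammar is NOT LL(1).

Answer: No. Predict set conflict for L': { 'x' }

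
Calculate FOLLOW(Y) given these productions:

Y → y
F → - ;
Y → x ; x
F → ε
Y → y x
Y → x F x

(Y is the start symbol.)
To compute FOLLOW(Y), find every occurrence of Y on a right-hand side N → α Y β: add FIRST(β) \ {ε}, and if β is empty or nullable also add FOLLOW(N). Iterate to a fixed point.

Y is the start symbol, so $ ∈ FOLLOW(Y).
Y does not occur on any right-hand side.

Taking the union: FOLLOW(Y) = { $ }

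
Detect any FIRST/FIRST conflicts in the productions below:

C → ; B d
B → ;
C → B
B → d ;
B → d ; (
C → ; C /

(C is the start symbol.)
Yes. C → ';' B d / C → B on { ';' }; C → ';' B d / C → ';' C '/' on { ';' }; C → B / C → ';' C '/' on { ';' }; B → d ';' / B → d ';' '(' on { 'd' }

A FIRST/FIRST conflict occurs when two productions N → α and N → β for the same non-terminal have FIRST(α) ∩ FIRST(β) ≠ ∅ (with ε ∈ FIRST of a nullable right-hand side, so two nullable alternatives also conflict).

FIRST sets of the non-terminals at (or reachable through a nullable prefix from) the front of some alternative:
  FIRST(B) = { ';', 'd' }

Productions for C:
  C → ; B d: FIRST = { ';' }
  C → B: FIRST = { ';', 'd' }
  C → ; C /: FIRST = { ';' }
Productions for B:
  B → ;: FIRST = { ';' }
  B → d ;: FIRST = { 'd' }
  B → d ; (: FIRST = { 'd' }

Conflict for C: C → ; B d and C → B
  Overlap: { ';' }
Conflict for C: C → ; B d and C → ; C /
  Overlap: { ';' }
Conflict for C: C → B and C → ; C /
  Overlap: { ';' }
Conflict for B: B → d ; and B → d ; (
  Overlap: { 'd' }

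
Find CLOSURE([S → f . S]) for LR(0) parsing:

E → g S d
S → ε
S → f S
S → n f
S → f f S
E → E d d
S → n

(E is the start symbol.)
To compute CLOSURE, for each item [A → α.Bβ] where B is a non-terminal, add [B → .γ] for all productions B → γ; repeat for the newly added items until nothing changes.

Start with: [S → f . S]
  [S → f . S] has the dot before S: add [S → .], [S → . f S], [S → . n f], [S → . f f S], [S → . n]
No further items can be added.

CLOSURE = { [S → . f S], [S → . f f S], [S → . n f], [S → . n], [S → .], [S → f . S] }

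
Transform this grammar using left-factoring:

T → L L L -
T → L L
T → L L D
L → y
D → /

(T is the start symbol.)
T → L L T'
T' → L -
T' → ε
T' → D
L → y
D → /

Left-factoring transforms A → αβ₁ | αβ₂ into A → αA' and A' → β₁ | β₂
(α is the longest common prefix among the alternatives). Repeat until
no nonterminal has two alternatives with a common prefix.

Round 1: T has alternatives sharing prefix 'L L'. Introduce T': T → L L T'
  Add: T' → L -
  Add: T' → ε
  Add: T' → D

No remaining common prefixes — done.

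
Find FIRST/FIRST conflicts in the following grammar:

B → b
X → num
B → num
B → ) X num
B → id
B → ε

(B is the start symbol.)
A FIRST/FIRST conflict occurs when two productions N → α and N → β for the same non-terminal have FIRST(α) ∩ FIRST(β) ≠ ∅ (with ε ∈ FIRST of a nullable right-hand side, so two nullable alternatives also conflict).

Productions for B:
  B → b: FIRST = { 'b' }
  B → num: FIRST = { 'num' }
  B → ) X num: FIRST = { ')' }
  B → id: FIRST = { 'id' }
  B → ε: FIRST = { ε }
X has only one production, so no FIRST/FIRST conflict is possible there.

All alternatives of each non-terminal have pairwise disjoint FIRST sets.

Answer: No FIRST/FIRST conflicts.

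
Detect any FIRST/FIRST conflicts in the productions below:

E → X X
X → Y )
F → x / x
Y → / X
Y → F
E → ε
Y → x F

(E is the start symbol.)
A FIRST/FIRST conflict occurs when two productions N → α and N → β for the same non-terminal have FIRST(α) ∩ FIRST(β) ≠ ∅ (with ε ∈ FIRST of a nullable right-hand side, so two nullable alternatives also conflict).

FIRST sets of the non-terminals at (or reachable through a nullable prefix from) the front of some alternative:
  FIRST(X) = { '/', 'x' }
  FIRST(F) = { 'x' }

Productions for E:
  E → X X: FIRST = { '/', 'x' }
  E → ε: FIRST = { ε }
Productions for Y:
  Y → / X: FIRST = { '/' }
  Y → F: FIRST = { 'x' }
  Y → x F: FIRST = { 'x' }
X, F have only one production, so no FIRST/FIRST conflict is possible there.

Conflict for Y: Y → F and Y → x F
  Overlap: { 'x' }

Answer: Yes. Y → F / Y → x F on { 'x' }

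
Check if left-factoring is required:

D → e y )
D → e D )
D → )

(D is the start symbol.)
Yes, D has productions with common prefix 'e'

Left-factoring is needed when two productions for the same non-terminal
share a common prefix on the right-hand side.

Productions for D:
  D → e y )
  D → e D )
  D → )

Found common prefix 'e' in productions for D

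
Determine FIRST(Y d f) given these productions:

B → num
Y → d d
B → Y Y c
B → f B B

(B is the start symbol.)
{ 'd' }

FIRST sets of the non-terminals involved (from the grammar, by fixed-point iteration):
  FIRST(Y) = { 'd' }

To compute FIRST(Y d f), process the symbols left to right:
Symbol Y is a non-terminal. Add FIRST(Y) \ {ε} = { 'd' }
Y is not nullable (ε ∉ FIRST(Y)), so stop here.
FIRST(Y d f) = { 'd' }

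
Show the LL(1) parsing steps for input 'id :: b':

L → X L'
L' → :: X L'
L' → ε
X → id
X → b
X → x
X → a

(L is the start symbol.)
Stack is shown with the top on the left.

Stack      Input      Action
----------------------------
L $        id :: b $  output L → X L'
X L' $     id :: b $  output X → id
id L' $    id :: b $  match 'id'
L' $       :: b $     output L' → :: X L'
:: X L' $  :: b $     match '::'
X L' $     b $        output X → b
b L' $     b $        match 'b'
L' $       $          output L' → ε
$          $          accept

The string is accepted.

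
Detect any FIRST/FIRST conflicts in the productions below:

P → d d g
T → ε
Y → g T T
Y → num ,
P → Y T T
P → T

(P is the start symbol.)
A FIRST/FIRST conflict occurs when two productions N → α and N → β for the same non-terminal have FIRST(α) ∩ FIRST(β) ≠ ∅ (with ε ∈ FIRST of a nullable right-hand side, so two nullable alternatives also conflict).

FIRST sets of the non-terminals at (or reachable through a nullable prefix from) the front of some alternative:
  FIRST(Y) = { 'g', 'num' }
  FIRST(T) = { ε }

Productions for P:
  P → d d g: FIRST = { 'd' }
  P → Y T T: FIRST = { 'g', 'num' }
  P → T: FIRST = { ε }
Productions for Y:
  Y → g T T: FIRST = { 'g' }
  Y → num ,: FIRST = { 'num' }
T has only one production, so no FIRST/FIRST conflict is possible there.

All alternatives of each non-terminal have pairwise disjoint FIRST sets.

Answer: No FIRST/FIRST conflicts.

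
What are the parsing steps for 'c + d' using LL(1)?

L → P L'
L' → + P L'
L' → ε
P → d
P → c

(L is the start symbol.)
LL(1) parsing maintains a stack (initially the start symbol over $) and the input. At each step: if the stack top is a terminal, match it against the current input token; if it is a non-terminal N, replace it with the RHS of M[N, lookahead] (the unique production whose predict set contains the lookahead).

Stack is shown with the top on the left.

Stack     Input    Action
-------------------------
L $       c + d $  output L → P L'
P L' $    c + d $  output P → c
c L' $    c + d $  match 'c'
L' $      + d $    output L' → + P L'
+ P L' $  + d $    match '+'
P L' $    d $      output P → d
d L' $    d $      match 'd'
L' $      $        output L' → ε
$         $        accept

The string is accepted.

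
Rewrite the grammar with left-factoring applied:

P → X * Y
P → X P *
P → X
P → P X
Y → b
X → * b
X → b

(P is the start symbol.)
Left-factoring transforms A → αβ₁ | αβ₂ into A → αA' and A' → β₁ | β₂
(α is the longest common prefix among the alternatives). Repeat until
no nonterminal has two alternatives with a common prefix.

Round 1: P has alternatives sharing prefix 'X'. Introduce P': P → X P'
  Add: P' → * Y
  Add: P' → P *
  Add: P' → ε

No remaining common prefixes — done.

Resulting grammar:
P → X P'
P' → * Y
P' → P *
P' → ε
P → P X
Y → b
X → * b
X → b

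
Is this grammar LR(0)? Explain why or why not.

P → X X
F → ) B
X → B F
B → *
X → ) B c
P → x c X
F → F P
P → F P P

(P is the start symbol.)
A grammar is LR(0) if no state in the canonical LR(0) collection has:
  - both a shift item (dot before a terminal) and a complete item (shift-reduce conflict), or
  - two or more complete items (reduce-reduce conflict; the accept item [P' → P .] counts as a complete item here).

Augment with P' → P and build the canonical LR(0) collection (I0 = CLOSURE({[P' → . P]}), then GOTO on every symbol after a dot until no new states appear). It has 21 states:
  I0: { [B → . *], [F → . ) B], [F → . F P], [P → . F P P], [P → . X X], [P → . x c X], [P' → . P], [X → . ) B c], [X → . B F] }  — shift
  I1: { [B → . *], [F → ) . B], [X → ) . B c] }  — shift
  I2: { [B → * .] }  — reduce
  I3: { [F → . ) B], [F → . F P], [X → B . F] }  — shift
  I4: { [B → . *], [F → . ) B], [F → . F P], [F → F . P], [P → . F P P], [P → . X X], [P → . x c X], [P → F . P P], [X → . ) B c], [X → . B F] }  — shift
  I5: { [P' → P .] }  — accept
  I6: { [B → . *], [P → X . X], [X → . ) B c], [X → . B F] }  — shift
  I7: { [P → x . c X] }  — shift
  I8: { [B → . *], [P → x c . X], [X → . ) B c], [X → . B F] }  — shift
  I9: { [B → . *], [X → ) . B c] }  — shift
  I10: { [P → x c X .] }  — reduce
  I11: { [X → ) B . c] }  — shift
  I12: { [X → ) B c .] }  — reduce
  I13: { [P → X X .] }  — reduce
  I14: { [B → . *], [F → . ) B], [F → . F P], [F → F P .], [P → . F P P], [P → . X X], [P → . x c X], [P → F P . P], [X → . ) B c], [X → . B F] }  — shift, reduce
  I15: { [P → F P P .] }  — reduce
  I16: { [B → . *], [F → ) . B] }  — shift
  I17: { [B → . *], [F → . ) B], [F → . F P], [F → F . P], [P → . F P P], [P → . X X], [P → . x c X], [X → . ) B c], [X → . B F], [X → B F .] }  — shift, reduce
  I18: { [F → F P .] }  — reduce
  I19: { [F → ) B .] }  — reduce
  I20: { [F → ) B .], [X → ) B . c] }  — shift, reduce

Conflict in state I14:
  Shift-reduce conflict between [F → F P .] and [B → . *]
So the grammar is NOT LR(0).

Answer: No. Shift-reduce conflict between [F → F P .] and [B → . *]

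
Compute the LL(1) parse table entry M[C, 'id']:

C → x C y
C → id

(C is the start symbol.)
To find M[C, 'id'], we find productions for C where 'id' is in the predict set (PREDICT(N → α) = (FIRST(α) \ {ε}) ∪ (FOLLOW(N) if α ⇒* ε)).

C → x C y: PREDICT = { 'x' }
C → id: PREDICT = { 'id' }
  'id' is in predict set, so this production goes in M[C, 'id']

M[C, 'id'] = C → id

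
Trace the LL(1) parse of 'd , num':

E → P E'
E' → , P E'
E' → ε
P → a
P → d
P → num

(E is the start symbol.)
LL(1) parsing maintains a stack (initially the start symbol over $) and the input. At each step: if the stack top is a terminal, match it against the current input token; if it is a non-terminal N, replace it with the RHS of M[N, lookahead] (the unique production whose predict set contains the lookahead).

Stack is shown with the top on the left.

Stack     Input      Action
---------------------------
E $       d , num $  output E → P E'
P E' $    d , num $  output P → d
d E' $    d , num $  match 'd'
E' $      , num $    output E' → , P E'
, P E' $  , num $    match ','
P E' $    num $      output P → num
num E' $  num $      match 'num'
E' $      $          output E' → ε
$         $          accept

The string is accepted.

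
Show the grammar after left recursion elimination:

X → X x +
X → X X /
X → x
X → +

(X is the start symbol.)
X → x X'
X → + X'
X' → x + X'
X' → X / X'
X' → ε

X is directly left-recursive. The standard transformation for
  A → A α₁ | ... | A α_m | β₁ | ... | β_n
is
  A  → β₁ A' | ... | β_n A'
  A' → α₁ A' | ... | α_m A' | ε

X → x becomes X → x X'
X → + becomes X → + X'
X → X x + becomes X' → x + X'
X → X X / becomes X' → X / X'
Add X' → ε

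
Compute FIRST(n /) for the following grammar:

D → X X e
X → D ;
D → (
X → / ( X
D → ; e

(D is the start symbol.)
To compute FIRST(n /), process the symbols left to right:
Symbol n is a terminal. Add 'n' and stop.
FIRST(n /) = { 'n' }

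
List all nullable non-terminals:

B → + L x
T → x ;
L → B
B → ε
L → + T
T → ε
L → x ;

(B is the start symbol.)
{ 'B', 'L', 'T' }

A non-terminal is nullable if it can derive ε (the empty string): either it has an ε-production, or it has a production whose right-hand side consists entirely of nullable non-terminals.

ε-productions: B → ε, T → ε
So B, T are immediately nullable.
L → B: every symbol on the right is nullable, so L is nullable too.
Every non-terminal is now nullable.
Nullable = { 'B', 'L', 'T' }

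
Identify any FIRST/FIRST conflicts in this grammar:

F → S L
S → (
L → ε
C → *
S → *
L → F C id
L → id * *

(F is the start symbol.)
No FIRST/FIRST conflicts.

FIRST sets of the non-terminals at (or reachable through a nullable prefix from) the front of some alternative:
  FIRST(F) = { '(', '*' }

Productions for S:
  S → (: FIRST = { '(' }
  S → *: FIRST = { '*' }
Productions for L:
  L → ε: FIRST = { ε }
  L → F C id: FIRST = { '(', '*' }
  L → id * *: FIRST = { 'id' }
F, C have only one production, so no FIRST/FIRST conflict is possible there.

All alternatives of each non-terminal have pairwise disjoint FIRST sets.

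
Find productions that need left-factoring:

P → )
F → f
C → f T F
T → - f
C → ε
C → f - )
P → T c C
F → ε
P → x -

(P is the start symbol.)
Yes, C has productions with common prefix 'f'

Left-factoring is needed when two productions for the same non-terminal
share a common prefix on the right-hand side.

Productions for P:
  P → )
  P → T c C
  P → x -
Productions for F:
  F → f
  F → ε
Productions for C:
  C → f T F
  C → ε
  C → f - )

Found common prefix 'f' in productions for C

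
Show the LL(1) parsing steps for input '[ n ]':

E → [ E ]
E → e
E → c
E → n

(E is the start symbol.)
Stack is shown with the top on the left.

Stack    Input    Action
------------------------
E $      [ n ] $  output E → [ E ]
[ E ] $  [ n ] $  match '['
E ] $    n ] $    output E → n
n ] $    n ] $    match 'n'
] $      ] $      match ']'
$        $        accept

The string is accepted.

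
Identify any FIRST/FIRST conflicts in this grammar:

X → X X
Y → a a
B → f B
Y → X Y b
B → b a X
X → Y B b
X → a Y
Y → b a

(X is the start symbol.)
A FIRST/FIRST conflict occurs when two productions N → α and N → β for the same non-terminal have FIRST(α) ∩ FIRST(β) ≠ ∅ (with ε ∈ FIRST of a nullable right-hand side, so two nullable alternatives also conflict).

FIRST sets of the non-terminals at (or reachable through a nullable prefix from) the front of some alternative:
  FIRST(X) = { 'a', 'b' }
  FIRST(Y) = { 'a', 'b' }

Productions for X:
  X → X X: FIRST = { 'a', 'b' }
  X → Y B b: FIRST = { 'a', 'b' }
  X → a Y: FIRST = { 'a' }
Productions for Y:
  Y → a a: FIRST = { 'a' }
  Y → X Y b: FIRST = { 'a', 'b' }
  Y → b a: FIRST = { 'b' }
Productions for B:
  B → f B: FIRST = { 'f' }
  B → b a X: FIRST = { 'b' }

Conflict for X: X → X X and X → Y B b
  Overlap: { 'a', 'b' }
Conflict for X: X → X X and X → a Y
  Overlap: { 'a' }
Conflict for X: X → Y B b and X → a Y
  Overlap: { 'a' }
Conflict for Y: Y → a a and Y → X Y b
  Overlap: { 'a' }
Conflict for Y: Y → X Y b and Y → b a
  Overlap: { 'b' }

Answer: Yes. X → X X / X → Y B b on { 'a', 'b' }; X → X X / X → a Y on { 'a' }; X → Y B b / X → a Y on { 'a' }; Y → a a / Y → X Y b on { 'a' }; Y → X Y b / Y → b a on { 'b' }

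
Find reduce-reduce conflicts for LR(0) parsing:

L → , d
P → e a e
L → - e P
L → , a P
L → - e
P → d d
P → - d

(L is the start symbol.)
A reduce-reduce conflict occurs when an LR(0) state has two complete items [A → α .] and [B → β .] — both call for a reduction, and with no lookahead the parser cannot choose between them.

Augment with L' → L and build the canonical LR(0) collection (I0 = CLOSURE({[L' → . L]}), then GOTO on every symbol after a dot until no new states appear). It has 16 states:
  I0: { [L → . , a P], [L → . , d], [L → . - e P], [L → . - e], [L' → . L] }  — shift
  I1: { [L → , . a P], [L → , . d] }  — shift
  I2: { [L → - . e P], [L → - . e] }  — shift
  I3: { [L' → L .] }  — accept
  I4: { [L → - e . P], [L → - e .], [P → . - d], [P → . d d], [P → . e a e] }  — shift, reduce
  I5: { [P → - . d] }  — shift
  I6: { [L → - e P .] }  — reduce
  I7: { [P → d . d] }  — shift
  I8: { [P → e . a e] }  — shift
  I9: { [P → e a . e] }  — shift
  I10: { [P → e a e .] }  — reduce
  I11: { [P → d d .] }  — reduce
  I12: { [P → - d .] }  — reduce
  I13: { [L → , a . P], [P → . - d], [P → . d d], [P → . e a e] }  — shift
  I14: { [L → , d .] }  — reduce
  I15: { [L → , a P .] }  — reduce

No state contains more than one complete item.

Answer: No reduce-reduce conflicts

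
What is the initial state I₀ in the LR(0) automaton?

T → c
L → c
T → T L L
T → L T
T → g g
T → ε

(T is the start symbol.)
First, augment the grammar with T' → T
I₀ = CLOSURE({ [T' → . T] }):
  [T' → . T] has the dot before T: add [T → . c], [T → . T L L], [T → . L T], [T → . g g], [T → .]
  [T → . L T] has the dot before L: add [L → . c]
No further items can be added.

I₀ = { [L → . c], [T → . L T], [T → . T L L], [T → . c], [T → . g g], [T → .], [T' → . T] }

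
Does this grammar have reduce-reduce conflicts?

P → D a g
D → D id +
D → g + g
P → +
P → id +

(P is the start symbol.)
A reduce-reduce conflict occurs when an LR(0) state has two complete items [A → α .] and [B → β .] — both call for a reduction, and with no lookahead the parser cannot choose between them.

Augment with P' → P and build the canonical LR(0) collection (I0 = CLOSURE({[P' → . P]}), then GOTO on every symbol after a dot until no new states appear). It has 13 states:
  I0: { [D → . D id +], [D → . g + g], [P → . +], [P → . D a g], [P → . id +], [P' → . P] }  — shift
  I1: { [P → + .] }  — reduce
  I2: { [D → D . id +], [P → D . a g] }  — shift
  I3: { [P' → P .] }  — accept
  I4: { [D → g . + g] }  — shift
  I5: { [P → id . +] }  — shift
  I6: { [P → id + .] }  — reduce
  I7: { [D → g + . g] }  — shift
  I8: { [D → g + g .] }  — reduce
  I9: { [P → D a . g] }  — shift
  I10: { [D → D id . +] }  — shift
  I11: { [D → D id + .] }  — reduce
  I12: { [P → D a g .] }  — reduce

No state contains more than one complete item.

Answer: No reduce-reduce conflicts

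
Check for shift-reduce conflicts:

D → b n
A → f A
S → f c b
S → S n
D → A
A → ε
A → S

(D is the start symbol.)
Yes — I0: [A → .] vs [A → . f A]; I3: [A → S .] vs [S → S . n]; I5: [A → .] vs [A → . f A]

Augment with D' → D and build the canonical LR(0) collection (I0 = CLOSURE({[D' → . D]}), then GOTO on every symbol after a dot until no new states appear). It has 11 states:
  I0: { [A → . S], [A → . f A], [A → .], [D → . A], [D → . b n], [D' → . D], [S → . S n], [S → . f c b] }  — shift, reduce
  I1: { [D → A .] }  — reduce
  I2: { [D' → D .] }  — accept
  I3: { [A → S .], [S → S . n] }  — shift, reduce
  I4: { [D → b . n] }  — shift
  I5: { [A → . S], [A → . f A], [A → .], [A → f . A], [S → . S n], [S → . f c b], [S → f . c b] }  — shift, reduce
  I6: { [A → f A .] }  — reduce
  I7: { [S → f c . b] }  — shift
  I8: { [S → f c b .] }  — reduce
  I9: { [D → b n .] }  — reduce
  I10: { [S → S n .] }  — reduce

I0 contains reduce item [A → .] and shift items [A → . f A], [D → . b n], [S → . f c b] — shift-reduce conflict.
I3 contains reduce item [A → S .] and shift item [S → S . n] — shift-reduce conflict.
I5 contains reduce item [A → .] and shift items [A → . f A], [S → . f c b], [S → f . c b] — shift-reduce conflict.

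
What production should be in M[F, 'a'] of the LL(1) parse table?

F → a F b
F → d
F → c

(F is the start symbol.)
To find M[F, 'a'], we find productions for F where 'a' is in the predict set (PREDICT(N → α) = (FIRST(α) \ {ε}) ∪ (FOLLOW(N) if α ⇒* ε)).

F → a F b: PREDICT = { 'a' }
  'a' is in predict set, so this production goes in M[F, 'a']
F → d: PREDICT = { 'd' }
F → c: PREDICT = { 'c' }

M[F, 'a'] = F → a F b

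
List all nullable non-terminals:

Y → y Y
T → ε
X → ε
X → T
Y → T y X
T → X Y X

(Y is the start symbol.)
{ 'T', 'X' }

ε-productions: T → ε, X → ε
So T, X are immediately nullable.
No further non-terminal can be added: every production for the remaining non-terminals contains a terminal or a non-nullable non-terminal.
Nullable = { 'T', 'X' }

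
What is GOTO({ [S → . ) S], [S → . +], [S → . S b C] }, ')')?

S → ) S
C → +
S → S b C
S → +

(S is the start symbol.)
GOTO(I, ')') = CLOSURE({ [A → αX.β] : [A → α.Xβ] ∈ I, X = ')' })

Items with dot before ')', with the dot advanced:
  [S → . ) S] → [S → ) . S]
Closure of the advanced items:
  [S → ) . S] has the dot before S: add [S → . ) S], [S → . S b C], [S → . +]

GOTO = { [S → ) . S], [S → . ) S], [S → . +], [S → . S b C] }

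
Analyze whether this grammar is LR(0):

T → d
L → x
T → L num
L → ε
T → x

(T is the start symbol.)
A grammar is LR(0) if no state in the canonical LR(0) collection has:
  - both a shift item (dot before a terminal) and a complete item (shift-reduce conflict), or
  - two or more complete items (reduce-reduce conflict; the accept item [T' → T .] counts as a complete item here).

Augment with T' → T and build the canonical LR(0) collection (I0 = CLOSURE({[T' → . T]}), then GOTO on every symbol after a dot until no new states appear). It has 6 states:
  I0: { [L → . x], [L → .], [T → . L num], [T → . d], [T → . x], [T' → . T] }  — shift, reduce
  I1: { [T → L . num] }  — shift
  I2: { [T' → T .] }  — accept
  I3: { [T → d .] }  — reduce
  I4: { [L → x .], [T → x .] }  — 2 reduces
  I5: { [T → L num .] }  — reduce

Conflict in state I0:
  Shift-reduce conflict between [L → .] and [L → . x]
So the grammar is NOT LR(0).

Answer: No. Shift-reduce conflict between [L → .] and [L → . x]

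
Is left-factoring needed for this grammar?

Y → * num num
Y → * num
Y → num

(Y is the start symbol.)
Left-factoring is needed when two productions for the same non-terminal
share a common prefix on the right-hand side.

Productions for Y:
  Y → * num num
  Y → * num
  Y → num

Found common prefix '* num' in productions for Y

Answer: Yes, Y has productions with common prefix '* num'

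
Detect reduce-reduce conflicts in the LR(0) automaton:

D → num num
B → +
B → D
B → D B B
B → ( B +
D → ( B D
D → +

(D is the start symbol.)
Yes — I7: [B → + .] vs [D → + .]; I14: [B → ( B + .] vs [D → + .]

A reduce-reduce conflict occurs when an LR(0) state has two complete items [A → α .] and [B → β .] — both call for a reduction, and with no lookahead the parser cannot choose between them.

Augment with D' → D and build the canonical LR(0) collection (I0 = CLOSURE({[D' → . D]}), then GOTO on every symbol after a dot until no new states appear). It has 15 states:
  I0: { [D → . ( B D], [D → . +], [D → . num num], [D' → . D] }  — shift
  I1: { [B → . ( B +], [B → . +], [B → . D B B], [B → . D], [D → ( . B D], [D → . ( B D], [D → . +], [D → . num num] }  — shift
  I2: { [D → + .] }  — reduce
  I3: { [D' → D .] }  — accept
  I4: { [D → num . num] }  — shift
  I5: { [D → num num .] }  — reduce
  I6: { [B → ( . B +], [B → . ( B +], [B → . +], [B → . D B B], [B → . D], [D → ( . B D], [D → . ( B D], [D → . +], [D → . num num] }  — shift
  I7: { [B → + .], [D → + .] }  — 2 reduces
  I8: { [D → ( B . D], [D → . ( B D], [D → . +], [D → . num num] }  — shift
  I9: { [B → . ( B +], [B → . +], [B → . D B B], [B → . D], [B → D . B B], [B → D .], [D → . ( B D], [D → . +], [D → . num num] }  — shift, reduce
  I10: { [B → . ( B +], [B → . +], [B → . D B B], [B → . D], [B → D B . B], [D → . ( B D], [D → . +], [D → . num num] }  — shift
  I11: { [B → D B B .] }  — reduce
  I12: { [D → ( B D .] }  — reduce
  I13: { [B → ( B . +], [D → ( B . D], [D → . ( B D], [D → . +], [D → . num num] }  — shift
  I14: { [B → ( B + .], [D → + .] }  — 2 reduces

I7 contains complete items [B → + .], [D → + .] — reduce-reduce conflict.
I14 contains complete items [B → ( B + .], [D → + .] — reduce-reduce conflict.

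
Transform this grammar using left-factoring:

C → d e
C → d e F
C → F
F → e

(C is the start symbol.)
Left-factoring transforms A → αβ₁ | αβ₂ into A → αA' and A' → β₁ | β₂
(α is the longest common prefix among the alternatives). Repeat until
no nonterminal has two alternatives with a common prefix.

Round 1: C has alternatives sharing prefix 'd e'. Introduce C': C → d e C'
  Add: C' → ε
  Add: C' → F

No remaining common prefixes — done.

Resulting grammar:
C → d e C'
C' → ε
C' → F
C → F
F → e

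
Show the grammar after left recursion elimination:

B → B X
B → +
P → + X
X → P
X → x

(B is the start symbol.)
B → + B'
B' → X B'
B' → ε
P → + X
X → P
X → x

B is directly left-recursive. The standard transformation for
  A → A α₁ | ... | A α_m | β₁ | ... | β_n
is
  A  → β₁ A' | ... | β_n A'
  A' → α₁ A' | ... | α_m A' | ε

B → + becomes B → + B'
B → B X becomes B' → X B'
Add B' → ε

Productions for other non-terminals are unchanged:
  P → + X
  X → P
  X → x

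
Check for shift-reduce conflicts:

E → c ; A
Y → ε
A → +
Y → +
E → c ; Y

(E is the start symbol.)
A shift-reduce conflict occurs when an LR(0) state has both:
  - a complete (reduce) item [A → α .] (dot at the end), and
  - a shift item [B → β . c γ] (dot before a terminal).

Augment with E' → E and build the canonical LR(0) collection (I0 = CLOSURE({[E' → . E]}), then GOTO on every symbol after a dot until no new states appear). It has 7 states:
  I0: { [E → . c ; A], [E → . c ; Y], [E' → . E] }  — shift
  I1: { [E' → E .] }  — accept
  I2: { [E → c . ; A], [E → c . ; Y] }  — shift
  I3: { [A → . +], [E → c ; . A], [E → c ; . Y], [Y → . +], [Y → .] }  — shift, reduce
  I4: { [A → + .], [Y → + .] }  — 2 reduces
  I5: { [E → c ; A .] }  — reduce
  I6: { [E → c ; Y .] }  — reduce

I3 contains reduce item [Y → .] and shift items [A → . +], [Y → . +] — shift-reduce conflict.

Answer: Yes — I3: [Y → .] vs [A → . +]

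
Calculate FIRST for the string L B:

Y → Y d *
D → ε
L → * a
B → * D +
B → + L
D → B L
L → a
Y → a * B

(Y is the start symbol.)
FIRST sets of the non-terminals involved (from the grammar, by fixed-point iteration):
  FIRST(L) = { '*', 'a' }

To compute FIRST(L B), process the symbols left to right:
Symbol L is a non-terminal. Add FIRST(L) \ {ε} = { '*', 'a' }
L is not nullable (ε ∉ FIRST(L)), so stop here.
FIRST(L B) = { '*', 'a' }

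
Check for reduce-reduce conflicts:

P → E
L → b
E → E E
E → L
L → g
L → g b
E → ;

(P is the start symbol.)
Augment with P' → P and build the canonical LR(0) collection (I0 = CLOSURE({[P' → . P]}), then GOTO on every symbol after a dot until no new states appear). It has 9 states:
  I0: { [E → . ;], [E → . E E], [E → . L], [L → . b], [L → . g b], [L → . g], [P → . E], [P' → . P] }  — shift
  I1: { [E → ; .] }  — reduce
  I2: { [E → . ;], [E → . E E], [E → . L], [E → E . E], [L → . b], [L → . g b], [L → . g], [P → E .] }  — shift, reduce
  I3: { [E → L .] }  — reduce
  I4: { [P' → P .] }  — accept
  I5: { [L → b .] }  — reduce
  I6: { [L → g . b], [L → g .] }  — shift, reduce
  I7: { [L → g b .] }  — reduce
  I8: { [E → . ;], [E → . E E], [E → . L], [E → E . E], [E → E E .], [L → . b], [L → . g b], [L → . g] }  — shift, reduce

No state contains more than one complete item.

Answer: No reduce-reduce conflicts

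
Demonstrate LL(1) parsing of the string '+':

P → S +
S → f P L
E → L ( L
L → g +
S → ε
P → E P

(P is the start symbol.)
Stack is shown with the top on the left.

Stack  Input  Action
--------------------
P $    + $    output P → S +
S + $  + $    output S → ε
+ $    + $    match '+'
$      $      accept

The string is accepted.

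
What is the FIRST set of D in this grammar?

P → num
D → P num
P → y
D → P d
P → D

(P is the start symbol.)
{ 'num', 'y' }

FIRST sets of the other non-terminals involved (by the same procedure, iterated to a fixed point):
  FIRST(P) = { 'num', 'y' }

From D → P num:
  - P is a non-terminal: add FIRST(P) \ {ε} = { 'num', 'y' }
    P is not nullable, so stop
From D → P d:
  - P is a non-terminal: add FIRST(P) \ {ε} = { 'num', 'y' }
    P is not nullable, so stop

Collecting: FIRST(D) = { 'num', 'y' }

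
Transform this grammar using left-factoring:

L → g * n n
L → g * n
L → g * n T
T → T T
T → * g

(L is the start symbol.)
L → g * n L'
L' → n
L' → ε
L' → T
T → T T
T → * g

Left-factoring transforms A → αβ₁ | αβ₂ into A → αA' and A' → β₁ | β₂
(α is the longest common prefix among the alternatives). Repeat until
no nonterminal has two alternatives with a common prefix.

Round 1: L has alternatives sharing prefix 'g * n'. Introduce L': L → g * n L'
  Add: L' → n
  Add: L' → ε
  Add: L' → T

No remaining common prefixes — done.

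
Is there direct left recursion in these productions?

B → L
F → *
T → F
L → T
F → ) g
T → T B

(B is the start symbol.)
Yes, T is left-recursive

Direct left recursion occurs when N → N α for some non-terminal N (the right-hand side begins with the left-hand side itself).

B → L: starts with L
F → *: starts with '*'
T → F: starts with F
L → T: starts with T
F → ) g: starts with ')'
T → T B: LEFT RECURSIVE (starts with T)

The grammar has direct left recursion on: T.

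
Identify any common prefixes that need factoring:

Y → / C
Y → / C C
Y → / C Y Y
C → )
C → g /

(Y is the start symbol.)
Yes, Y has productions with common prefix '/ C'

Left-factoring is needed when two productions for the same non-terminal
share a common prefix on the right-hand side.

Productions for Y:
  Y → / C
  Y → / C C
  Y → / C Y Y
Productions for C:
  C → )
  C → g /

Found common prefix '/ C' in productions for Y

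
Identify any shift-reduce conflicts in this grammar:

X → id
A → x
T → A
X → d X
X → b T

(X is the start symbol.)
Augment with X' → X and build the canonical LR(0) collection (I0 = CLOSURE({[X' → . X]}), then GOTO on every symbol after a dot until no new states appear). It has 9 states:
  I0: { [X → . b T], [X → . d X], [X → . id], [X' → . X] }  — shift
  I1: { [X' → X .] }  — accept
  I2: { [A → . x], [T → . A], [X → b . T] }  — shift
  I3: { [X → . b T], [X → . d X], [X → . id], [X → d . X] }  — shift
  I4: { [X → id .] }  — reduce
  I5: { [X → d X .] }  — reduce
  I6: { [T → A .] }  — reduce
  I7: { [X → b T .] }  — reduce
  I8: { [A → x .] }  — reduce

No state contains both a complete item and a shift item.

Answer: No shift-reduce conflicts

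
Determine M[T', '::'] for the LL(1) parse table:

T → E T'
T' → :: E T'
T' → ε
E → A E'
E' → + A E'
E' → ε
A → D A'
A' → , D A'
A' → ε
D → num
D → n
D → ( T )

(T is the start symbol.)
T' → :: E T'

To find M[T', '::'], we find productions for T' where '::' is in the predict set (PREDICT(N → α) = (FIRST(α) \ {ε}) ∪ (FOLLOW(N) if α ⇒* ε)).

Relevant sets:
  FOLLOW(T') = { $, ')' }

T' → :: E T': PREDICT = { '::' }
  '::' is in predict set, so this production goes in M[T', '::']
T' → ε: PREDICT = { $, ')' }

M[T', '::'] = T' → :: E T'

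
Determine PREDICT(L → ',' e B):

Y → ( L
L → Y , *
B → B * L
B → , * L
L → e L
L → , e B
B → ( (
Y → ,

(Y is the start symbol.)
PREDICT(L → ',' e B) = (FIRST(RHS) \ {ε}) ∪ (FOLLOW(L) if ε ∈ FIRST(RHS), i.e. RHS ⇒* ε)
FIRST(',' e B) = { ',' }
ε ∉ FIRST(',' e B), so FOLLOW(L) is not added.
PREDICT(L → ',' e B) = { ',' }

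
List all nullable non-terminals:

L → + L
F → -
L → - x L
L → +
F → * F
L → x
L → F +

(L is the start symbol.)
None

There are no ε-productions, so no non-terminal can derive ε.
No non-terminals are nullable.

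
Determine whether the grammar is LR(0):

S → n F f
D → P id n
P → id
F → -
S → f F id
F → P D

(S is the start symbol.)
Augment with S' → S and build the canonical LR(0) collection (I0 = CLOSURE({[S' → . S]}), then GOTO on every symbol after a dot until no new states appear). It has 15 states:
  I0: { [S → . f F id], [S → . n F f], [S' → . S] }  — shift
  I1: { [S' → S .] }  — accept
  I2: { [F → . -], [F → . P D], [P → . id], [S → f . F id] }  — shift
  I3: { [F → . -], [F → . P D], [P → . id], [S → n . F f] }  — shift
  I4: { [F → - .] }  — reduce
  I5: { [S → n F . f] }  — shift
  I6: { [D → . P id n], [F → P . D], [P → . id] }  — shift
  I7: { [P → id .] }  — reduce
  I8: { [F → P D .] }  — reduce
  I9: { [D → P . id n] }  — shift
  I10: { [D → P id . n] }  — shift
  I11: { [D → P id n .] }  — reduce
  I12: { [S → n F f .] }  — reduce
  I13: { [S → f F . id] }  — shift
  I14: { [S → f F id .] }  — reduce

Every state is either a pure shift/goto state or contains exactly one complete item and nothing to shift — no conflicts. The grammar is LR(0).

Answer: Yes, the grammar is LR(0)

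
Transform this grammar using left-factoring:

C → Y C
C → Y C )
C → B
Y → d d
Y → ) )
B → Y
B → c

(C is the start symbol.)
C → Y C C'
C' → ε
C' → )
C → B
Y → d d
Y → ) )
B → Y
B → c

Left-factoring transforms A → αβ₁ | αβ₂ into A → αA' and A' → β₁ | β₂
(α is the longest common prefix among the alternatives). Repeat until
no nonterminal has two alternatives with a common prefix.

Round 1: C has alternatives sharing prefix 'Y C'. Introduce C': C → Y C C'
  Add: C' → ε
  Add: C' → )

No remaining common prefixes — done.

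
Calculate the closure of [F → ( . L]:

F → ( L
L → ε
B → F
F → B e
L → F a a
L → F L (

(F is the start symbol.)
{ [B → . F], [F → ( . L], [F → . ( L], [F → . B e], [L → . F L (], [L → . F a a], [L → .] }

To compute CLOSURE, for each item [A → α.Bβ] where B is a non-terminal, add [B → .γ] for all productions B → γ; repeat for the newly added items until nothing changes.

Start with: [F → ( . L]
  [F → ( . L] has the dot before L: add [L → .], [L → . F a a], [L → . F L (]
  [L → . F a a] has the dot before F: add [F → . ( L], [F → . B e]
  [F → . B e] has the dot before B: add [B → . F]
No further items can be added.

CLOSURE = { [B → . F], [F → ( . L], [F → . ( L], [F → . B e], [L → . F L (], [L → . F a a], [L → .] }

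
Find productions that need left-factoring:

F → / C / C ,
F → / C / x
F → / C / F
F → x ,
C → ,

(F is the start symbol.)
Left-factoring is needed when two productions for the same non-terminal
share a common prefix on the right-hand side.

Productions for F:
  F → / C / C ,
  F → / C / x
  F → / C / F
  F → x ,

Found common prefix '/ C /' in productions for F

Answer: Yes, F has productions with common prefix '/ C /'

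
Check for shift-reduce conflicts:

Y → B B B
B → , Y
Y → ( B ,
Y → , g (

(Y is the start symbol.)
No shift-reduce conflicts

A shift-reduce conflict occurs when an LR(0) state has both:
  - a complete (reduce) item [A → α .] (dot at the end), and
  - a shift item [B → β . c γ] (dot before a terminal).

Augment with Y' → Y and build the canonical LR(0) collection (I0 = CLOSURE({[Y' → . Y]}), then GOTO on every symbol after a dot until no new states appear). It has 13 states:
  I0: { [B → . , Y], [Y → . ( B ,], [Y → . , g (], [Y → . B B B], [Y' → . Y] }  — shift
  I1: { [B → . , Y], [Y → ( . B ,] }  — shift
  I2: { [B → , . Y], [B → . , Y], [Y → , . g (], [Y → . ( B ,], [Y → . , g (], [Y → . B B B] }  — shift
  I3: { [B → . , Y], [Y → B . B B] }  — shift
  I4: { [Y' → Y .] }  — accept
  I5: { [B → , . Y], [B → . , Y], [Y → . ( B ,], [Y → . , g (], [Y → . B B B] }  — shift
  I6: { [B → . , Y], [Y → B B . B] }  — shift
  I7: { [Y → B B B .] }  — reduce
  I8: { [B → , Y .] }  — reduce
  I9: { [Y → , g . (] }  — shift
  I10: { [Y → , g ( .] }  — reduce
  I11: { [Y → ( B . ,] }  — shift
  I12: { [Y → ( B , .] }  — reduce

No state contains both a complete item and a shift item.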